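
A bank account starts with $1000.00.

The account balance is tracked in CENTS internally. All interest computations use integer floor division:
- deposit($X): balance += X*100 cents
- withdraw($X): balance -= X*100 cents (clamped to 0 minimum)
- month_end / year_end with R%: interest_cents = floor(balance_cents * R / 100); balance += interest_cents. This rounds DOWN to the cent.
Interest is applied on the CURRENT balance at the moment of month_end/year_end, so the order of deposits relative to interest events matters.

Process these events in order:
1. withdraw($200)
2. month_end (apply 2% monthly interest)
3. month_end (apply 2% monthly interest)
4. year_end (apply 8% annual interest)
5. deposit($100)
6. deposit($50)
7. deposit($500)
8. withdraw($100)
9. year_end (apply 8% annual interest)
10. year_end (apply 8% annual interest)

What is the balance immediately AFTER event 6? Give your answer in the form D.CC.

Answer: 1048.90

Derivation:
After 1 (withdraw($200)): balance=$800.00 total_interest=$0.00
After 2 (month_end (apply 2% monthly interest)): balance=$816.00 total_interest=$16.00
After 3 (month_end (apply 2% monthly interest)): balance=$832.32 total_interest=$32.32
After 4 (year_end (apply 8% annual interest)): balance=$898.90 total_interest=$98.90
After 5 (deposit($100)): balance=$998.90 total_interest=$98.90
After 6 (deposit($50)): balance=$1048.90 total_interest=$98.90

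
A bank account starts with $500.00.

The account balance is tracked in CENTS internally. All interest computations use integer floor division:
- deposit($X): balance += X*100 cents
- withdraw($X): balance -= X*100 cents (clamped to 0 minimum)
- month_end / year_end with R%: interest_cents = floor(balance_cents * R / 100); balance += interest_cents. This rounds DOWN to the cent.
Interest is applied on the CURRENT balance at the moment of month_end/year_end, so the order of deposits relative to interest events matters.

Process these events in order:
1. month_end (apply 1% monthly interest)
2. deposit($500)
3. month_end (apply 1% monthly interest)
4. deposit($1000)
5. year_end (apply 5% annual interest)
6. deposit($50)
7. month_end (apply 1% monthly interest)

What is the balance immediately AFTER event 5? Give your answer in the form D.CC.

After 1 (month_end (apply 1% monthly interest)): balance=$505.00 total_interest=$5.00
After 2 (deposit($500)): balance=$1005.00 total_interest=$5.00
After 3 (month_end (apply 1% monthly interest)): balance=$1015.05 total_interest=$15.05
After 4 (deposit($1000)): balance=$2015.05 total_interest=$15.05
After 5 (year_end (apply 5% annual interest)): balance=$2115.80 total_interest=$115.80

Answer: 2115.80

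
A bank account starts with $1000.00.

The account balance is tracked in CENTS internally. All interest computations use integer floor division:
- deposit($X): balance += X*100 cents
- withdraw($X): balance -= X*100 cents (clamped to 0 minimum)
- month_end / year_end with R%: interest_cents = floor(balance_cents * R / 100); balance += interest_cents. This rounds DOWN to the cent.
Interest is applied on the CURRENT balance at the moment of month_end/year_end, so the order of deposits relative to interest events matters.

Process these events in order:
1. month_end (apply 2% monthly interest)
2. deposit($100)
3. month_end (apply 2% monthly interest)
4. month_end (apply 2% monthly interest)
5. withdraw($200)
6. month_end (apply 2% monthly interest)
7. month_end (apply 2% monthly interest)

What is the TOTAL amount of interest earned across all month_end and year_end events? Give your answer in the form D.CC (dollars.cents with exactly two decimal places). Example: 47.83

Answer: 104.23

Derivation:
After 1 (month_end (apply 2% monthly interest)): balance=$1020.00 total_interest=$20.00
After 2 (deposit($100)): balance=$1120.00 total_interest=$20.00
After 3 (month_end (apply 2% monthly interest)): balance=$1142.40 total_interest=$42.40
After 4 (month_end (apply 2% monthly interest)): balance=$1165.24 total_interest=$65.24
After 5 (withdraw($200)): balance=$965.24 total_interest=$65.24
After 6 (month_end (apply 2% monthly interest)): balance=$984.54 total_interest=$84.54
After 7 (month_end (apply 2% monthly interest)): balance=$1004.23 total_interest=$104.23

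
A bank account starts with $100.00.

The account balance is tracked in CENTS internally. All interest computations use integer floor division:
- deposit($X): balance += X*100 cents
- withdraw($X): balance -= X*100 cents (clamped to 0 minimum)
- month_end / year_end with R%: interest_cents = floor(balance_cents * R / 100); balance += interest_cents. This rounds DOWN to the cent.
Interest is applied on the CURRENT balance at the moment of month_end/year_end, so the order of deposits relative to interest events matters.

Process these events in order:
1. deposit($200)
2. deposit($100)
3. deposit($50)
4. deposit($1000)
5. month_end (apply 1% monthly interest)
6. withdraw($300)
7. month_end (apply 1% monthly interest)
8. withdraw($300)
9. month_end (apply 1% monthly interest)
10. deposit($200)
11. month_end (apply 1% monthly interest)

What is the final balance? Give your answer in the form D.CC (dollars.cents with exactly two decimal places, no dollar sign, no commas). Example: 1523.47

After 1 (deposit($200)): balance=$300.00 total_interest=$0.00
After 2 (deposit($100)): balance=$400.00 total_interest=$0.00
After 3 (deposit($50)): balance=$450.00 total_interest=$0.00
After 4 (deposit($1000)): balance=$1450.00 total_interest=$0.00
After 5 (month_end (apply 1% monthly interest)): balance=$1464.50 total_interest=$14.50
After 6 (withdraw($300)): balance=$1164.50 total_interest=$14.50
After 7 (month_end (apply 1% monthly interest)): balance=$1176.14 total_interest=$26.14
After 8 (withdraw($300)): balance=$876.14 total_interest=$26.14
After 9 (month_end (apply 1% monthly interest)): balance=$884.90 total_interest=$34.90
After 10 (deposit($200)): balance=$1084.90 total_interest=$34.90
After 11 (month_end (apply 1% monthly interest)): balance=$1095.74 total_interest=$45.74

Answer: 1095.74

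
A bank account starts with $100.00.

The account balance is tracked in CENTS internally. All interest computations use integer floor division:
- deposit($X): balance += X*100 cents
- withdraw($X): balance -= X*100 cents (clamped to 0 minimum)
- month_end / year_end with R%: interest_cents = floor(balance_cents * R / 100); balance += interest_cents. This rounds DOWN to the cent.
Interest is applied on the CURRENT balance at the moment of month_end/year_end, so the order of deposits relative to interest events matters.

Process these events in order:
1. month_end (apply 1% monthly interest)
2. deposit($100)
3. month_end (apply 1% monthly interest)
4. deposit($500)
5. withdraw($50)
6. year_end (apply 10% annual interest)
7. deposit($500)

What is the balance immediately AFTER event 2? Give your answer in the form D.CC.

Answer: 201.00

Derivation:
After 1 (month_end (apply 1% monthly interest)): balance=$101.00 total_interest=$1.00
After 2 (deposit($100)): balance=$201.00 total_interest=$1.00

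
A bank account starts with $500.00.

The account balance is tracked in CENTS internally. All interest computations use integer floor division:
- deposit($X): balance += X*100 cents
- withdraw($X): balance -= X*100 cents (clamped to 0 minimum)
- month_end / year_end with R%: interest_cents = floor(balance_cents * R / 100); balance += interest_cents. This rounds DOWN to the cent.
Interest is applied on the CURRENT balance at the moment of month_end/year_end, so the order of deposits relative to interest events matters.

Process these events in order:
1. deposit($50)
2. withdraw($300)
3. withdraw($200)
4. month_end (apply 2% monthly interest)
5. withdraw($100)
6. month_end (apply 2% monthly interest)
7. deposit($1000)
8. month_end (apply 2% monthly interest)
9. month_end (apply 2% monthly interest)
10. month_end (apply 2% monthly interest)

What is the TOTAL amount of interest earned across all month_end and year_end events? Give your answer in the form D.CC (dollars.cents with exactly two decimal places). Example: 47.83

After 1 (deposit($50)): balance=$550.00 total_interest=$0.00
After 2 (withdraw($300)): balance=$250.00 total_interest=$0.00
After 3 (withdraw($200)): balance=$50.00 total_interest=$0.00
After 4 (month_end (apply 2% monthly interest)): balance=$51.00 total_interest=$1.00
After 5 (withdraw($100)): balance=$0.00 total_interest=$1.00
After 6 (month_end (apply 2% monthly interest)): balance=$0.00 total_interest=$1.00
After 7 (deposit($1000)): balance=$1000.00 total_interest=$1.00
After 8 (month_end (apply 2% monthly interest)): balance=$1020.00 total_interest=$21.00
After 9 (month_end (apply 2% monthly interest)): balance=$1040.40 total_interest=$41.40
After 10 (month_end (apply 2% monthly interest)): balance=$1061.20 total_interest=$62.20

Answer: 62.20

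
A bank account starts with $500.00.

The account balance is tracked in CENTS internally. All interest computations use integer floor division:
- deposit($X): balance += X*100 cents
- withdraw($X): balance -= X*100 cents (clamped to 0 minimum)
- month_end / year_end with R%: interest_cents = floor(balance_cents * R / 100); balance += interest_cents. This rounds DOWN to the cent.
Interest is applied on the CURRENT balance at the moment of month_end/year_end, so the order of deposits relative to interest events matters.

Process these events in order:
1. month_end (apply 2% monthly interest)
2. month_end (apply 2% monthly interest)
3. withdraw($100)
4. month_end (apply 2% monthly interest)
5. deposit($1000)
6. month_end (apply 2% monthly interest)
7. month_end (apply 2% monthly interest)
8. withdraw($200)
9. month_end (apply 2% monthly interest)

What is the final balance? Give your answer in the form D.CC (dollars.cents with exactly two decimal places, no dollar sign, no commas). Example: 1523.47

Answer: 1312.03

Derivation:
After 1 (month_end (apply 2% monthly interest)): balance=$510.00 total_interest=$10.00
After 2 (month_end (apply 2% monthly interest)): balance=$520.20 total_interest=$20.20
After 3 (withdraw($100)): balance=$420.20 total_interest=$20.20
After 4 (month_end (apply 2% monthly interest)): balance=$428.60 total_interest=$28.60
After 5 (deposit($1000)): balance=$1428.60 total_interest=$28.60
After 6 (month_end (apply 2% monthly interest)): balance=$1457.17 total_interest=$57.17
After 7 (month_end (apply 2% monthly interest)): balance=$1486.31 total_interest=$86.31
After 8 (withdraw($200)): balance=$1286.31 total_interest=$86.31
After 9 (month_end (apply 2% monthly interest)): balance=$1312.03 total_interest=$112.03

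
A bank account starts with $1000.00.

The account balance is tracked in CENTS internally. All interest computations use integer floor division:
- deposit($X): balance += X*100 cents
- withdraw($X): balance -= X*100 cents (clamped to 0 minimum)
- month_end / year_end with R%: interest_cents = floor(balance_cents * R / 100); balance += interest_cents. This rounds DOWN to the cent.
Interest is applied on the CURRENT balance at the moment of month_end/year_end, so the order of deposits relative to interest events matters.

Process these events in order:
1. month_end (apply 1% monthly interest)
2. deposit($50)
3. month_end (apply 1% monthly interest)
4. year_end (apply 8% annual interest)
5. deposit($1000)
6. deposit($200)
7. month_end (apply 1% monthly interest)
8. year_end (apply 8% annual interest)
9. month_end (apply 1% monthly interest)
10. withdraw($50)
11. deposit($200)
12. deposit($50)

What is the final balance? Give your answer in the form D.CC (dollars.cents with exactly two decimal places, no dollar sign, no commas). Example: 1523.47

Answer: 2795.88

Derivation:
After 1 (month_end (apply 1% monthly interest)): balance=$1010.00 total_interest=$10.00
After 2 (deposit($50)): balance=$1060.00 total_interest=$10.00
After 3 (month_end (apply 1% monthly interest)): balance=$1070.60 total_interest=$20.60
After 4 (year_end (apply 8% annual interest)): balance=$1156.24 total_interest=$106.24
After 5 (deposit($1000)): balance=$2156.24 total_interest=$106.24
After 6 (deposit($200)): balance=$2356.24 total_interest=$106.24
After 7 (month_end (apply 1% monthly interest)): balance=$2379.80 total_interest=$129.80
After 8 (year_end (apply 8% annual interest)): balance=$2570.18 total_interest=$320.18
After 9 (month_end (apply 1% monthly interest)): balance=$2595.88 total_interest=$345.88
After 10 (withdraw($50)): balance=$2545.88 total_interest=$345.88
After 11 (deposit($200)): balance=$2745.88 total_interest=$345.88
After 12 (deposit($50)): balance=$2795.88 total_interest=$345.88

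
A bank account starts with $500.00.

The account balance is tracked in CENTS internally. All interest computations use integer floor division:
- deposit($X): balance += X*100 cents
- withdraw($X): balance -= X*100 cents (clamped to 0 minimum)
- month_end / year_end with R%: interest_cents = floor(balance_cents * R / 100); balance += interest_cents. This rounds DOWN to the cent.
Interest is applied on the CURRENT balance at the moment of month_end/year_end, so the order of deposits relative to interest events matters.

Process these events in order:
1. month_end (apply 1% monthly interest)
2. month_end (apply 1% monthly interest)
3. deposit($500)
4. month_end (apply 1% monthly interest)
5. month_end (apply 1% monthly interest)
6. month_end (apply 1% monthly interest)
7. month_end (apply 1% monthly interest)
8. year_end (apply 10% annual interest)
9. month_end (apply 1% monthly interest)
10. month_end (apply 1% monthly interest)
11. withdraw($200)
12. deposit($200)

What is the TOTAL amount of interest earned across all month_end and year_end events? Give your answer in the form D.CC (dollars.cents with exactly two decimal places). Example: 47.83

Answer: 179.38

Derivation:
After 1 (month_end (apply 1% monthly interest)): balance=$505.00 total_interest=$5.00
After 2 (month_end (apply 1% monthly interest)): balance=$510.05 total_interest=$10.05
After 3 (deposit($500)): balance=$1010.05 total_interest=$10.05
After 4 (month_end (apply 1% monthly interest)): balance=$1020.15 total_interest=$20.15
After 5 (month_end (apply 1% monthly interest)): balance=$1030.35 total_interest=$30.35
After 6 (month_end (apply 1% monthly interest)): balance=$1040.65 total_interest=$40.65
After 7 (month_end (apply 1% monthly interest)): balance=$1051.05 total_interest=$51.05
After 8 (year_end (apply 10% annual interest)): balance=$1156.15 total_interest=$156.15
After 9 (month_end (apply 1% monthly interest)): balance=$1167.71 total_interest=$167.71
After 10 (month_end (apply 1% monthly interest)): balance=$1179.38 total_interest=$179.38
After 11 (withdraw($200)): balance=$979.38 total_interest=$179.38
After 12 (deposit($200)): balance=$1179.38 total_interest=$179.38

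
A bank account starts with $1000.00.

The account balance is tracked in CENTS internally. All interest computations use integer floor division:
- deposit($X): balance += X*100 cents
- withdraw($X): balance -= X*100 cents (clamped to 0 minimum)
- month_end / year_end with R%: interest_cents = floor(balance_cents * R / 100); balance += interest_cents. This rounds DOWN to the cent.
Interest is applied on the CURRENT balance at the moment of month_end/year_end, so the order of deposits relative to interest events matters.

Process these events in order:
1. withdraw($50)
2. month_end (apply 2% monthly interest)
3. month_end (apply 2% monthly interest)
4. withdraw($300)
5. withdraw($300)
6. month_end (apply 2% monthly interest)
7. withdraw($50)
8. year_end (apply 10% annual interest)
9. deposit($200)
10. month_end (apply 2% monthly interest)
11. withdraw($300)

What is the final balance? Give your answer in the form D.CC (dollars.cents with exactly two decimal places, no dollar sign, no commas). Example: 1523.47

After 1 (withdraw($50)): balance=$950.00 total_interest=$0.00
After 2 (month_end (apply 2% monthly interest)): balance=$969.00 total_interest=$19.00
After 3 (month_end (apply 2% monthly interest)): balance=$988.38 total_interest=$38.38
After 4 (withdraw($300)): balance=$688.38 total_interest=$38.38
After 5 (withdraw($300)): balance=$388.38 total_interest=$38.38
After 6 (month_end (apply 2% monthly interest)): balance=$396.14 total_interest=$46.14
After 7 (withdraw($50)): balance=$346.14 total_interest=$46.14
After 8 (year_end (apply 10% annual interest)): balance=$380.75 total_interest=$80.75
After 9 (deposit($200)): balance=$580.75 total_interest=$80.75
After 10 (month_end (apply 2% monthly interest)): balance=$592.36 total_interest=$92.36
After 11 (withdraw($300)): balance=$292.36 total_interest=$92.36

Answer: 292.36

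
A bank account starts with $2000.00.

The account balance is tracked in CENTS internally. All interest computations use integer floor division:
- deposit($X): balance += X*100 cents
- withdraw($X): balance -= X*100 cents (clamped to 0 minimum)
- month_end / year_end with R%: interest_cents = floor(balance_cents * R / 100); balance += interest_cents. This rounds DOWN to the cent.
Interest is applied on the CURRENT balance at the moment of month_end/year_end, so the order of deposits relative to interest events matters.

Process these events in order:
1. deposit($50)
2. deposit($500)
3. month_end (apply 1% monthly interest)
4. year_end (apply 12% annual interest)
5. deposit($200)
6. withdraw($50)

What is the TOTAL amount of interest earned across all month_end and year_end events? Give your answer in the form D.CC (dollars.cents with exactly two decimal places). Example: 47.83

After 1 (deposit($50)): balance=$2050.00 total_interest=$0.00
After 2 (deposit($500)): balance=$2550.00 total_interest=$0.00
After 3 (month_end (apply 1% monthly interest)): balance=$2575.50 total_interest=$25.50
After 4 (year_end (apply 12% annual interest)): balance=$2884.56 total_interest=$334.56
After 5 (deposit($200)): balance=$3084.56 total_interest=$334.56
After 6 (withdraw($50)): balance=$3034.56 total_interest=$334.56

Answer: 334.56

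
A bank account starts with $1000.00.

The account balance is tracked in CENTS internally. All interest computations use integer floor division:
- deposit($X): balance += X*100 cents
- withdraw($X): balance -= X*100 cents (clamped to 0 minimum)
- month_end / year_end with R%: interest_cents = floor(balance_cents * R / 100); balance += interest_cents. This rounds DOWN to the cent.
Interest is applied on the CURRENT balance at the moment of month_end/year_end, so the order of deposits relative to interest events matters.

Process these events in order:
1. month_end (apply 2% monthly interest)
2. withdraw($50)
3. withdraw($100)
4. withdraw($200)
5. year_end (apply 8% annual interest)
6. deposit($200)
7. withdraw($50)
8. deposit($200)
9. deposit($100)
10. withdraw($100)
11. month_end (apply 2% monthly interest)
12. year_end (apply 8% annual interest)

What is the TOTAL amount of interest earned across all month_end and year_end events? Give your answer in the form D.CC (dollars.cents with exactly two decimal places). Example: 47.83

Answer: 182.67

Derivation:
After 1 (month_end (apply 2% monthly interest)): balance=$1020.00 total_interest=$20.00
After 2 (withdraw($50)): balance=$970.00 total_interest=$20.00
After 3 (withdraw($100)): balance=$870.00 total_interest=$20.00
After 4 (withdraw($200)): balance=$670.00 total_interest=$20.00
After 5 (year_end (apply 8% annual interest)): balance=$723.60 total_interest=$73.60
After 6 (deposit($200)): balance=$923.60 total_interest=$73.60
After 7 (withdraw($50)): balance=$873.60 total_interest=$73.60
After 8 (deposit($200)): balance=$1073.60 total_interest=$73.60
After 9 (deposit($100)): balance=$1173.60 total_interest=$73.60
After 10 (withdraw($100)): balance=$1073.60 total_interest=$73.60
After 11 (month_end (apply 2% monthly interest)): balance=$1095.07 total_interest=$95.07
After 12 (year_end (apply 8% annual interest)): balance=$1182.67 total_interest=$182.67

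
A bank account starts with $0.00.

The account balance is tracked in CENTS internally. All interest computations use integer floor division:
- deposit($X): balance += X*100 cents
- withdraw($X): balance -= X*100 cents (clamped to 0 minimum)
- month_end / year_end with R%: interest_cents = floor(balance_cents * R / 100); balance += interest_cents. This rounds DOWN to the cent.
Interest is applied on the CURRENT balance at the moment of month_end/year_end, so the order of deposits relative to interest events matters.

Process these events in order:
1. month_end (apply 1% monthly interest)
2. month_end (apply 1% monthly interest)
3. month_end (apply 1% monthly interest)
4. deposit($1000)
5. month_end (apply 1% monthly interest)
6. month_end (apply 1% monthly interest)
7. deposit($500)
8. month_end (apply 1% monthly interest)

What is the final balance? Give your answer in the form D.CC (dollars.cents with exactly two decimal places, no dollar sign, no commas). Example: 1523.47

Answer: 1535.30

Derivation:
After 1 (month_end (apply 1% monthly interest)): balance=$0.00 total_interest=$0.00
After 2 (month_end (apply 1% monthly interest)): balance=$0.00 total_interest=$0.00
After 3 (month_end (apply 1% monthly interest)): balance=$0.00 total_interest=$0.00
After 4 (deposit($1000)): balance=$1000.00 total_interest=$0.00
After 5 (month_end (apply 1% monthly interest)): balance=$1010.00 total_interest=$10.00
After 6 (month_end (apply 1% monthly interest)): balance=$1020.10 total_interest=$20.10
After 7 (deposit($500)): balance=$1520.10 total_interest=$20.10
After 8 (month_end (apply 1% monthly interest)): balance=$1535.30 total_interest=$35.30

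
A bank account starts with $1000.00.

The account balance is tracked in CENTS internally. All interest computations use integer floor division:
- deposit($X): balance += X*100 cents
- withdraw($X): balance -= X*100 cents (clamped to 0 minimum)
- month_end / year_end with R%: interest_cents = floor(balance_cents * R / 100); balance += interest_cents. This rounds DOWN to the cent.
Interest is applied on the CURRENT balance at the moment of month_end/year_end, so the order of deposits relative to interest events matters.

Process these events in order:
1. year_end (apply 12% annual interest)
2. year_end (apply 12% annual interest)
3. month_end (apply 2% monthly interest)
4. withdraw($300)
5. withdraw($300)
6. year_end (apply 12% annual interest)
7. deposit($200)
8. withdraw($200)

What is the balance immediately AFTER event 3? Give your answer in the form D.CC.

Answer: 1279.48

Derivation:
After 1 (year_end (apply 12% annual interest)): balance=$1120.00 total_interest=$120.00
After 2 (year_end (apply 12% annual interest)): balance=$1254.40 total_interest=$254.40
After 3 (month_end (apply 2% monthly interest)): balance=$1279.48 total_interest=$279.48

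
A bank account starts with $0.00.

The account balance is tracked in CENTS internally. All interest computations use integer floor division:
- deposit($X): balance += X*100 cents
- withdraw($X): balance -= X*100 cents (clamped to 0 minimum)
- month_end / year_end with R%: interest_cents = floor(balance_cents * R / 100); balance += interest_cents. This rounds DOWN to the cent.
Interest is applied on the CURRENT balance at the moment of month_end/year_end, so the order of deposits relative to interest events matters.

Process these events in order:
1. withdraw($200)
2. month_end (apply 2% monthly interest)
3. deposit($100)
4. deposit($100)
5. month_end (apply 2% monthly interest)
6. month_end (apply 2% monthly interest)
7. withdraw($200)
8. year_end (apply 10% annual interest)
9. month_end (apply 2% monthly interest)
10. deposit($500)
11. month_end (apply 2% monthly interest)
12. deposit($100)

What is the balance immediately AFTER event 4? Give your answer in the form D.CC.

Answer: 200.00

Derivation:
After 1 (withdraw($200)): balance=$0.00 total_interest=$0.00
After 2 (month_end (apply 2% monthly interest)): balance=$0.00 total_interest=$0.00
After 3 (deposit($100)): balance=$100.00 total_interest=$0.00
After 4 (deposit($100)): balance=$200.00 total_interest=$0.00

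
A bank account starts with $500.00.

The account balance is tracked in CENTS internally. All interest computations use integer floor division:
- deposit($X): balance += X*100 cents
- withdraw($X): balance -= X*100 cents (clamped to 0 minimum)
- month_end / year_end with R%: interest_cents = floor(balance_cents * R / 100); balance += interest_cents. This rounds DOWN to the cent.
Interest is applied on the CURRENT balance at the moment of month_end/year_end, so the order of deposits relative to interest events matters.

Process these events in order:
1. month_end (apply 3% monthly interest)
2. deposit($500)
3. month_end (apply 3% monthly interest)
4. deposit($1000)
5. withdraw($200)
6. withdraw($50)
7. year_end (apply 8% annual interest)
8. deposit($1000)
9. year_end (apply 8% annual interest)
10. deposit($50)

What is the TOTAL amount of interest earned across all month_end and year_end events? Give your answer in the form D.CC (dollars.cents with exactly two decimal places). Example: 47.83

Answer: 424.20

Derivation:
After 1 (month_end (apply 3% monthly interest)): balance=$515.00 total_interest=$15.00
After 2 (deposit($500)): balance=$1015.00 total_interest=$15.00
After 3 (month_end (apply 3% monthly interest)): balance=$1045.45 total_interest=$45.45
After 4 (deposit($1000)): balance=$2045.45 total_interest=$45.45
After 5 (withdraw($200)): balance=$1845.45 total_interest=$45.45
After 6 (withdraw($50)): balance=$1795.45 total_interest=$45.45
After 7 (year_end (apply 8% annual interest)): balance=$1939.08 total_interest=$189.08
After 8 (deposit($1000)): balance=$2939.08 total_interest=$189.08
After 9 (year_end (apply 8% annual interest)): balance=$3174.20 total_interest=$424.20
After 10 (deposit($50)): balance=$3224.20 total_interest=$424.20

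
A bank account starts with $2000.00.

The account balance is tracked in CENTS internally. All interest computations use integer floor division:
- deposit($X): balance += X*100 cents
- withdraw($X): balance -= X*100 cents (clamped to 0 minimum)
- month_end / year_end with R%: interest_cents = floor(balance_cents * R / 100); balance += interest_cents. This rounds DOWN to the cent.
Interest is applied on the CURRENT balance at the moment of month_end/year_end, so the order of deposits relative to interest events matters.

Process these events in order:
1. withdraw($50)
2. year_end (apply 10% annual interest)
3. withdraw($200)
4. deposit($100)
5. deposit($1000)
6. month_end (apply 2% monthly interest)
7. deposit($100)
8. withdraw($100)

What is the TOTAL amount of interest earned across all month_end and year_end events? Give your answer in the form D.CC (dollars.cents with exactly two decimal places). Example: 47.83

Answer: 255.90

Derivation:
After 1 (withdraw($50)): balance=$1950.00 total_interest=$0.00
After 2 (year_end (apply 10% annual interest)): balance=$2145.00 total_interest=$195.00
After 3 (withdraw($200)): balance=$1945.00 total_interest=$195.00
After 4 (deposit($100)): balance=$2045.00 total_interest=$195.00
After 5 (deposit($1000)): balance=$3045.00 total_interest=$195.00
After 6 (month_end (apply 2% monthly interest)): balance=$3105.90 total_interest=$255.90
After 7 (deposit($100)): balance=$3205.90 total_interest=$255.90
After 8 (withdraw($100)): balance=$3105.90 total_interest=$255.90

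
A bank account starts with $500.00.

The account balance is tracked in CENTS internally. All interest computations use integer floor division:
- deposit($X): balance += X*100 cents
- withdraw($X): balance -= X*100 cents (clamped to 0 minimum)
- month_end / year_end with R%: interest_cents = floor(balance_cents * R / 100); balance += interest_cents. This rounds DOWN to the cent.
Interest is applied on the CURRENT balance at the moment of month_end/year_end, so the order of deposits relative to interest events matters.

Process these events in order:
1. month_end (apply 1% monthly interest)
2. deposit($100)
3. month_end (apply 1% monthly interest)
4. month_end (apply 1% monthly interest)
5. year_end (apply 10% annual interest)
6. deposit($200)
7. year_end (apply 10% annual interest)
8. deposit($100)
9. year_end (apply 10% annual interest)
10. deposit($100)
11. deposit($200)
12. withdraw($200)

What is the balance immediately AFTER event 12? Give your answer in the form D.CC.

After 1 (month_end (apply 1% monthly interest)): balance=$505.00 total_interest=$5.00
After 2 (deposit($100)): balance=$605.00 total_interest=$5.00
After 3 (month_end (apply 1% monthly interest)): balance=$611.05 total_interest=$11.05
After 4 (month_end (apply 1% monthly interest)): balance=$617.16 total_interest=$17.16
After 5 (year_end (apply 10% annual interest)): balance=$678.87 total_interest=$78.87
After 6 (deposit($200)): balance=$878.87 total_interest=$78.87
After 7 (year_end (apply 10% annual interest)): balance=$966.75 total_interest=$166.75
After 8 (deposit($100)): balance=$1066.75 total_interest=$166.75
After 9 (year_end (apply 10% annual interest)): balance=$1173.42 total_interest=$273.42
After 10 (deposit($100)): balance=$1273.42 total_interest=$273.42
After 11 (deposit($200)): balance=$1473.42 total_interest=$273.42
After 12 (withdraw($200)): balance=$1273.42 total_interest=$273.42

Answer: 1273.42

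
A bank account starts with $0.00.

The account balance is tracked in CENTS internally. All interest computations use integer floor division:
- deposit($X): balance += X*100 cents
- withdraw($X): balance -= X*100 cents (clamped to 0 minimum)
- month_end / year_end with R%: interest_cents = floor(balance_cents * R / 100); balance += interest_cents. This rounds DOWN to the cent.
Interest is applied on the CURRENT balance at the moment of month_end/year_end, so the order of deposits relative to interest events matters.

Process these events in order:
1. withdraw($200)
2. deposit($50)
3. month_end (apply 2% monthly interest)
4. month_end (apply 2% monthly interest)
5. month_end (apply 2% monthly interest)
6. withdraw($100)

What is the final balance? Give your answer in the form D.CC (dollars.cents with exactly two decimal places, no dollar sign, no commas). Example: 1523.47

After 1 (withdraw($200)): balance=$0.00 total_interest=$0.00
After 2 (deposit($50)): balance=$50.00 total_interest=$0.00
After 3 (month_end (apply 2% monthly interest)): balance=$51.00 total_interest=$1.00
After 4 (month_end (apply 2% monthly interest)): balance=$52.02 total_interest=$2.02
After 5 (month_end (apply 2% monthly interest)): balance=$53.06 total_interest=$3.06
After 6 (withdraw($100)): balance=$0.00 total_interest=$3.06

Answer: 0.00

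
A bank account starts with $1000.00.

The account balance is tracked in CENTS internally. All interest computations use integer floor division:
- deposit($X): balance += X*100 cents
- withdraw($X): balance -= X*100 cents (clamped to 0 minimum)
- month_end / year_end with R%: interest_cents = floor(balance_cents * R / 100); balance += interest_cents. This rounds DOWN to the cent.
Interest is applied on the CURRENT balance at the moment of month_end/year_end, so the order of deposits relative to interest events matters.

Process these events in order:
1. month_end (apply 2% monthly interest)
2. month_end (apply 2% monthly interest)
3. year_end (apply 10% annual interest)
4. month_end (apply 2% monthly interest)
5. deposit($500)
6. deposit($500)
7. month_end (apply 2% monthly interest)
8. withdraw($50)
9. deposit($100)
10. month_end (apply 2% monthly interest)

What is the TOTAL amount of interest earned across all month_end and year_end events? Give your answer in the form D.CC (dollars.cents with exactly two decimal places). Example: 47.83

After 1 (month_end (apply 2% monthly interest)): balance=$1020.00 total_interest=$20.00
After 2 (month_end (apply 2% monthly interest)): balance=$1040.40 total_interest=$40.40
After 3 (year_end (apply 10% annual interest)): balance=$1144.44 total_interest=$144.44
After 4 (month_end (apply 2% monthly interest)): balance=$1167.32 total_interest=$167.32
After 5 (deposit($500)): balance=$1667.32 total_interest=$167.32
After 6 (deposit($500)): balance=$2167.32 total_interest=$167.32
After 7 (month_end (apply 2% monthly interest)): balance=$2210.66 total_interest=$210.66
After 8 (withdraw($50)): balance=$2160.66 total_interest=$210.66
After 9 (deposit($100)): balance=$2260.66 total_interest=$210.66
After 10 (month_end (apply 2% monthly interest)): balance=$2305.87 total_interest=$255.87

Answer: 255.87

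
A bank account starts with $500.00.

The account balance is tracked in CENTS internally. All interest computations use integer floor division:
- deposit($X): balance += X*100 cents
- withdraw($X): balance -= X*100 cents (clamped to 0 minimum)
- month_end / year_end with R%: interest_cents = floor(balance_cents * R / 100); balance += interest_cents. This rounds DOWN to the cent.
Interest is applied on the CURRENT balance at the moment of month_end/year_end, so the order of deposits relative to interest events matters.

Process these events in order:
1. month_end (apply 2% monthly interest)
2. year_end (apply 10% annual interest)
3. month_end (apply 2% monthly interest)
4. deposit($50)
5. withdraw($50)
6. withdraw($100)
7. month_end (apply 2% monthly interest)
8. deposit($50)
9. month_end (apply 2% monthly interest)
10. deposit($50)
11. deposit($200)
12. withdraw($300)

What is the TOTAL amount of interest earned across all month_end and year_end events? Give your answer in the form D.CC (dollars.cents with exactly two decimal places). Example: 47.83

After 1 (month_end (apply 2% monthly interest)): balance=$510.00 total_interest=$10.00
After 2 (year_end (apply 10% annual interest)): balance=$561.00 total_interest=$61.00
After 3 (month_end (apply 2% monthly interest)): balance=$572.22 total_interest=$72.22
After 4 (deposit($50)): balance=$622.22 total_interest=$72.22
After 5 (withdraw($50)): balance=$572.22 total_interest=$72.22
After 6 (withdraw($100)): balance=$472.22 total_interest=$72.22
After 7 (month_end (apply 2% monthly interest)): balance=$481.66 total_interest=$81.66
After 8 (deposit($50)): balance=$531.66 total_interest=$81.66
After 9 (month_end (apply 2% monthly interest)): balance=$542.29 total_interest=$92.29
After 10 (deposit($50)): balance=$592.29 total_interest=$92.29
After 11 (deposit($200)): balance=$792.29 total_interest=$92.29
After 12 (withdraw($300)): balance=$492.29 total_interest=$92.29

Answer: 92.29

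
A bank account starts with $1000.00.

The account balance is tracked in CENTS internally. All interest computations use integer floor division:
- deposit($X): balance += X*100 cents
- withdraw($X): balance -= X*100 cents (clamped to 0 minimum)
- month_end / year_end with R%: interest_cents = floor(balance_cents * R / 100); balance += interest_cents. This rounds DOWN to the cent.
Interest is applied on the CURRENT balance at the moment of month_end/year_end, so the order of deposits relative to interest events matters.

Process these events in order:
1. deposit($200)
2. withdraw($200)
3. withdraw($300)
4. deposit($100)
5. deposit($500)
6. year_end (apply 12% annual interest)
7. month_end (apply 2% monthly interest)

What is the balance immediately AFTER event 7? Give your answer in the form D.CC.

After 1 (deposit($200)): balance=$1200.00 total_interest=$0.00
After 2 (withdraw($200)): balance=$1000.00 total_interest=$0.00
After 3 (withdraw($300)): balance=$700.00 total_interest=$0.00
After 4 (deposit($100)): balance=$800.00 total_interest=$0.00
After 5 (deposit($500)): balance=$1300.00 total_interest=$0.00
After 6 (year_end (apply 12% annual interest)): balance=$1456.00 total_interest=$156.00
After 7 (month_end (apply 2% monthly interest)): balance=$1485.12 total_interest=$185.12

Answer: 1485.12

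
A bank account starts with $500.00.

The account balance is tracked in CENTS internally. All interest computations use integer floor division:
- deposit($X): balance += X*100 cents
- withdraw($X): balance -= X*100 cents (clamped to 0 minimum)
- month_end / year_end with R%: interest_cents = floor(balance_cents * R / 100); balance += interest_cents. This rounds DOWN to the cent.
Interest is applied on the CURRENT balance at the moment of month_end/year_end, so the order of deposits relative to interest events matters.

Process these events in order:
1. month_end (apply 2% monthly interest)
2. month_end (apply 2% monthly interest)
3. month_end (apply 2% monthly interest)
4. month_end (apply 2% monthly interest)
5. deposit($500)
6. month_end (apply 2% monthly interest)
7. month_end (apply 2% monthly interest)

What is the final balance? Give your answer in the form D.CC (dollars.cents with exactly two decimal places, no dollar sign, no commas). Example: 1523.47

Answer: 1083.27

Derivation:
After 1 (month_end (apply 2% monthly interest)): balance=$510.00 total_interest=$10.00
After 2 (month_end (apply 2% monthly interest)): balance=$520.20 total_interest=$20.20
After 3 (month_end (apply 2% monthly interest)): balance=$530.60 total_interest=$30.60
After 4 (month_end (apply 2% monthly interest)): balance=$541.21 total_interest=$41.21
After 5 (deposit($500)): balance=$1041.21 total_interest=$41.21
After 6 (month_end (apply 2% monthly interest)): balance=$1062.03 total_interest=$62.03
After 7 (month_end (apply 2% monthly interest)): balance=$1083.27 total_interest=$83.27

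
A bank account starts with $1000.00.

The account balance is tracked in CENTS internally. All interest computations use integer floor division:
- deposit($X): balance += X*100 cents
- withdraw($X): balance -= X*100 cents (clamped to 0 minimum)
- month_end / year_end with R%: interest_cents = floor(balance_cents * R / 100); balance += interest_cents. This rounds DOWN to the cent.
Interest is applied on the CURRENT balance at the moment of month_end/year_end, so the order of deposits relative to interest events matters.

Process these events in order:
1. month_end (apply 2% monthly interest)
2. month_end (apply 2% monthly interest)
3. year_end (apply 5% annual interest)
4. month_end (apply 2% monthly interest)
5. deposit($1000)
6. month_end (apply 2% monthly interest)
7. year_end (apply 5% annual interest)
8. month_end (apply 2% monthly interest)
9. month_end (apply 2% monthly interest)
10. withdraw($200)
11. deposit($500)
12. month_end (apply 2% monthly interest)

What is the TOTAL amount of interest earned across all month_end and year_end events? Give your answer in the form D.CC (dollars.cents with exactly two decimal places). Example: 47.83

After 1 (month_end (apply 2% monthly interest)): balance=$1020.00 total_interest=$20.00
After 2 (month_end (apply 2% monthly interest)): balance=$1040.40 total_interest=$40.40
After 3 (year_end (apply 5% annual interest)): balance=$1092.42 total_interest=$92.42
After 4 (month_end (apply 2% monthly interest)): balance=$1114.26 total_interest=$114.26
After 5 (deposit($1000)): balance=$2114.26 total_interest=$114.26
After 6 (month_end (apply 2% monthly interest)): balance=$2156.54 total_interest=$156.54
After 7 (year_end (apply 5% annual interest)): balance=$2264.36 total_interest=$264.36
After 8 (month_end (apply 2% monthly interest)): balance=$2309.64 total_interest=$309.64
After 9 (month_end (apply 2% monthly interest)): balance=$2355.83 total_interest=$355.83
After 10 (withdraw($200)): balance=$2155.83 total_interest=$355.83
After 11 (deposit($500)): balance=$2655.83 total_interest=$355.83
After 12 (month_end (apply 2% monthly interest)): balance=$2708.94 total_interest=$408.94

Answer: 408.94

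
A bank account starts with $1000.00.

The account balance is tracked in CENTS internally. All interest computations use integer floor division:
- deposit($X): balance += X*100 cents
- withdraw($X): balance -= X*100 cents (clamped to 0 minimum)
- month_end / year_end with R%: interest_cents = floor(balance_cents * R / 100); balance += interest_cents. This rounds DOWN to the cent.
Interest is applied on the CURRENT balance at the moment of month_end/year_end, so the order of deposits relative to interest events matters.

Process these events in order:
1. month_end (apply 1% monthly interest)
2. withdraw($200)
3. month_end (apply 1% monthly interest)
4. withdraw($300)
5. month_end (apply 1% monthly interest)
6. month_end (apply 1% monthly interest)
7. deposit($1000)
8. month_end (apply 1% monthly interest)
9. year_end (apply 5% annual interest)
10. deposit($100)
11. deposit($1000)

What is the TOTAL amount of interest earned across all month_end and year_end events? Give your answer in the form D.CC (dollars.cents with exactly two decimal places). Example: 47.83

Answer: 120.97

Derivation:
After 1 (month_end (apply 1% monthly interest)): balance=$1010.00 total_interest=$10.00
After 2 (withdraw($200)): balance=$810.00 total_interest=$10.00
After 3 (month_end (apply 1% monthly interest)): balance=$818.10 total_interest=$18.10
After 4 (withdraw($300)): balance=$518.10 total_interest=$18.10
After 5 (month_end (apply 1% monthly interest)): balance=$523.28 total_interest=$23.28
After 6 (month_end (apply 1% monthly interest)): balance=$528.51 total_interest=$28.51
After 7 (deposit($1000)): balance=$1528.51 total_interest=$28.51
After 8 (month_end (apply 1% monthly interest)): balance=$1543.79 total_interest=$43.79
After 9 (year_end (apply 5% annual interest)): balance=$1620.97 total_interest=$120.97
After 10 (deposit($100)): balance=$1720.97 total_interest=$120.97
After 11 (deposit($1000)): balance=$2720.97 total_interest=$120.97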